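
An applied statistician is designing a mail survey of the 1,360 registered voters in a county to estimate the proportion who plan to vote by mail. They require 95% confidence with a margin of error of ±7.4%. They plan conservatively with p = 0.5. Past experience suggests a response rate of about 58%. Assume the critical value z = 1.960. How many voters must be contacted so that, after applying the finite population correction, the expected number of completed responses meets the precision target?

Completed interviews needed (unadjusted): n₀ = 1.960² × 0.2500 / 0.074² ≈ 175.38 → 176.
FPC for N = 1,360: n = 176 / (1 + 175/1360) = 176 / 1.1287 ≈ 155.93 → 156.
At a 58% response rate, contacts needed = 156 / 0.58 ≈ 268.97 → 269.

269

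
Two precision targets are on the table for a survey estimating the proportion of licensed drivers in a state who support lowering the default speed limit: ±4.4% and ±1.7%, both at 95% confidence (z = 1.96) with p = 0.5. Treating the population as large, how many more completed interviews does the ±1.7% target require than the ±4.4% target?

At ±4.4%: n = 1.96² × 0.2500 / 0.044² ≈ 496.07 → 497.
At ±1.7%: n = 1.96² × 0.2500 / 0.017² ≈ 3323.18 → 3324.
Additional respondents: 3324 − 497 = 2827.

2827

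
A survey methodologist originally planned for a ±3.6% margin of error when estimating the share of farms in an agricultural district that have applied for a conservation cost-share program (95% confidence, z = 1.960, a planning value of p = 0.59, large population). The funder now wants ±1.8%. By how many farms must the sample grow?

2151

At ±3.6%: n = 1.960² × 0.2419 / 0.036² ≈ 717.04 → 718.
At ±1.8%: n = 1.960² × 0.2419 / 0.018² ≈ 2868.16 → 2869.
Additional respondents: 2869 − 718 = 2151.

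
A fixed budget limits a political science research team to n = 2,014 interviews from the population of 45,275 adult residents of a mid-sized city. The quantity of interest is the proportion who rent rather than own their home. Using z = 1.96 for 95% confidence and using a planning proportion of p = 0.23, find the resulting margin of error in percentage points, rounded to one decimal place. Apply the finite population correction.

1.8

Finite-population factor: (N−n)/(N−1) = (45275−2014)/(45275−1) = 0.9555.
SE(p̂) = √[p(1−p)/n · (N−n)/(N−1)] = √[0.1771/2014 × 0.9555] = 0.00917.
E = z × SE = 1.96 × 0.00917 = 0.01797 ≈ 1.8 percentage points.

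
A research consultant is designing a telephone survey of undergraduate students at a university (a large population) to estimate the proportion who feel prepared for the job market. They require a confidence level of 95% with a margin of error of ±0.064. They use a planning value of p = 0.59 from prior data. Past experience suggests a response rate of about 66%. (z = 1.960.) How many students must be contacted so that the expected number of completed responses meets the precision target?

Completed interviews needed: n₀ = 1.960² × 0.2419 / 0.064² ≈ 226.88 → 227.
At a 66% response rate, contacts needed = 227 / 0.66 ≈ 343.94 → 344.

344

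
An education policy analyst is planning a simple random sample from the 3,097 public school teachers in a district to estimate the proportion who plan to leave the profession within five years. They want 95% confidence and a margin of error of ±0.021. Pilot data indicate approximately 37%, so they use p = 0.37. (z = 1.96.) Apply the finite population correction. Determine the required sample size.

1227

Unadjusted: n₀ = 1.96² × 0.37 × 0.63 / 0.021² ≈ 2030.56, so n₀ = 2031.
Finite population correction with N = 3,097: n = n₀ / (1 + (n₀−1)/N) = 2031 / (1 + 2030/3097) = 2031 / 1.6555 ≈ 1226.84.
Rounding up, n = 1227.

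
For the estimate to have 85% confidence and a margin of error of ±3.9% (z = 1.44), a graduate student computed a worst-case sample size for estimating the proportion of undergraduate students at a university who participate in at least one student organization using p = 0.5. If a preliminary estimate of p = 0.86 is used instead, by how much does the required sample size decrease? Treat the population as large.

Conservative (p = 0.5): n = 1.44² × 0.25 / 0.039² ≈ 340.83 → 341.
Using p = 0.86: p(1−p) = 0.1204, so n = 1.44² × 0.1204 / 0.039² ≈ 164.14 → 165.
Reduction: 341 − 165 = 176.

176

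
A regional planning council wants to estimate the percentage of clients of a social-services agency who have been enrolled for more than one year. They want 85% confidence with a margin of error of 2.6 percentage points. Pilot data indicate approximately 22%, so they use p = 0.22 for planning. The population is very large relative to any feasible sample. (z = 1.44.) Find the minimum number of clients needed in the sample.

527

With p = 0.22, p(1−p) = 0.1716.
n = z²·p(1−p)/E² = 1.44² × 0.1716 / 0.026² = 2.0736 × 0.1716 / 0.000676 ≈ 526.38.
Rounding up gives n = 527.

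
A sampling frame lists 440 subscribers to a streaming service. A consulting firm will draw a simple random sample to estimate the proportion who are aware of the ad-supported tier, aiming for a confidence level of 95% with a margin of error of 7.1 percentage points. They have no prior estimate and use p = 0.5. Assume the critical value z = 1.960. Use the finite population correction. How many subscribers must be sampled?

134

Unadjusted: n₀ = 1.960² × 0.50 × 0.50 / 0.071² ≈ 190.52, so n₀ = 191.
Finite population correction with N = 440: n = n₀ / (1 + (n₀−1)/N) = 191 / (1 + 190/440) = 191 / 1.4318 ≈ 133.40.
Rounding up, n = 134.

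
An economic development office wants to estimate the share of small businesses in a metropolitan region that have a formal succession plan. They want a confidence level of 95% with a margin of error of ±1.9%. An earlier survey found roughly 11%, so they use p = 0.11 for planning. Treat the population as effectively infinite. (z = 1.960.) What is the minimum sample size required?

1042

With p = 0.11, p(1−p) = 0.0979.
n = z²·p(1−p)/E² = 1.960² × 0.0979 / 0.019² = 3.8416 × 0.0979 / 0.000361 ≈ 1041.81.
Rounding up gives n = 1042.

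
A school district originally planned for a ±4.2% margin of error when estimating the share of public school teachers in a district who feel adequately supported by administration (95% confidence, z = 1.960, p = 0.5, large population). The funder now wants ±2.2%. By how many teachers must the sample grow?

At ±4.2%: n = 1.960² × 0.2500 / 0.042² ≈ 544.44 → 545.
At ±2.2%: n = 1.960² × 0.2500 / 0.022² ≈ 1984.30 → 1985.
Additional respondents: 1985 − 545 = 1440.

1440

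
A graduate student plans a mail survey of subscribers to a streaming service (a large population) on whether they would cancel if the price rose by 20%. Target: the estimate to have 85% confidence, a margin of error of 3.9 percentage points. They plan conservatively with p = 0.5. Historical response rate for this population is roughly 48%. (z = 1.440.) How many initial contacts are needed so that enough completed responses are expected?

711

Completed interviews needed: n₀ = 1.440² × 0.2500 / 0.039² ≈ 340.83 → 341.
At a 48% response rate, contacts needed = 341 / 0.48 ≈ 710.42 → 711.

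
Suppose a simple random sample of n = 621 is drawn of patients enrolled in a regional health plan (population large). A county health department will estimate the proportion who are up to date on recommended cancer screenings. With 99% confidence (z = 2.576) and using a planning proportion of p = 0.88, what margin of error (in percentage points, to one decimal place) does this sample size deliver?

SE(p̂) = √[p(1−p)/n] = √[0.1056/621] = 0.01304.
E = z × SE = 2.576 × 0.01304 = 0.03359, or 3.4 percentage points.

3.4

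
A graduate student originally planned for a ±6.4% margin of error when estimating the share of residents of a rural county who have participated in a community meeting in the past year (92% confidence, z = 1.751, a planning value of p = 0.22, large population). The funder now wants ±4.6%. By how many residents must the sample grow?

At ±6.4%: n = 1.751² × 0.1716 / 0.064² ≈ 128.45 → 129.
At ±4.6%: n = 1.751² × 0.1716 / 0.046² ≈ 248.64 → 249.
Additional respondents: 249 − 129 = 120.

120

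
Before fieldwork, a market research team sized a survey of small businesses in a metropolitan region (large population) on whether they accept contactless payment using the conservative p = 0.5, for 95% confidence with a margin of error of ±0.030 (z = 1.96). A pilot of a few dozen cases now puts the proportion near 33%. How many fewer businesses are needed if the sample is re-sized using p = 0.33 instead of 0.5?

124

Conservative (p = 0.5): n = 1.96² × 0.25 / 0.030² ≈ 1067.11 → 1068.
Using p = 0.33: p(1−p) = 0.2211, so n = 1.96² × 0.2211 / 0.030² ≈ 943.75 → 944.
Reduction: 1068 − 944 = 124.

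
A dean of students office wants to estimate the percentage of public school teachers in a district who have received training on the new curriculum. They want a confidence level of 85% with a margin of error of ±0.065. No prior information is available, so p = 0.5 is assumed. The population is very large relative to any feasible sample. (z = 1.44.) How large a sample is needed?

123

With p = 0.5, p(1−p) = 0.25.
n = z²·p(1−p)/E² = 1.44² × 0.2500 / 0.065² = 2.0736 × 0.2500 / 0.004225 ≈ 122.70.
Rounding up gives n = 123.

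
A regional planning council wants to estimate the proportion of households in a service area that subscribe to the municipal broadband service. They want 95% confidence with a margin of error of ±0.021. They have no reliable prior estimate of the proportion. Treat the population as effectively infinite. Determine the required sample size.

2178

For 95% confidence, z = 1.960.
With no prior estimate, use p = 0.5, giving p(1−p) = 0.25.
n = z²·p(1−p)/E² = 1.960² × 0.2500 / 0.021² = 3.8416 × 0.2500 / 0.000441 ≈ 2177.78.
Rounding up gives n = 2178.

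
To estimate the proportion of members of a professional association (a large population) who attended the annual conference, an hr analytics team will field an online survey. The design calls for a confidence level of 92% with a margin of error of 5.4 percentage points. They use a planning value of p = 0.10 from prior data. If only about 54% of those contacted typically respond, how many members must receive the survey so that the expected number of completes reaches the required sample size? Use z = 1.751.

176

Completed interviews needed: n₀ = 1.751² × 0.0900 / 0.054² ≈ 94.63 → 95.
At a 54% response rate, contacts needed = 95 / 0.54 ≈ 175.93 → 176.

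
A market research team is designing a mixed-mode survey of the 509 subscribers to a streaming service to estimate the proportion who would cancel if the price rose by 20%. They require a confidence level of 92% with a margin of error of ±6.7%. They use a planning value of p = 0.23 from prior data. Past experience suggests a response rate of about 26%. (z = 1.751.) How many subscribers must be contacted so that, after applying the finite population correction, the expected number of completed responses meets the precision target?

Completed interviews needed (unadjusted): n₀ = 1.751² × 0.1771 / 0.067² ≈ 120.96 → 121.
FPC for N = 509: n = 121 / (1 + 120/509) = 121 / 1.2358 ≈ 97.92 → 98.
At a 26% response rate, contacts needed = 98 / 0.26 ≈ 376.92 → 377.

377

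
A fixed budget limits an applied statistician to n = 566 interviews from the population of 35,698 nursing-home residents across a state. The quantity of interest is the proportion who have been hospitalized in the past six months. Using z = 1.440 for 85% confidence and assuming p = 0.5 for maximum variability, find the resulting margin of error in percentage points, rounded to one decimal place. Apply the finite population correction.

3.0

Finite-population factor: (N−n)/(N−1) = (35698−566)/(35698−1) = 0.9842.
SE(p̂) = √[p(1−p)/n · (N−n)/(N−1)] = √[0.2500/566 × 0.9842] = 0.02085.
E = z × SE = 1.440 × 0.02085 = 0.03002 ≈ 3.0 percentage points.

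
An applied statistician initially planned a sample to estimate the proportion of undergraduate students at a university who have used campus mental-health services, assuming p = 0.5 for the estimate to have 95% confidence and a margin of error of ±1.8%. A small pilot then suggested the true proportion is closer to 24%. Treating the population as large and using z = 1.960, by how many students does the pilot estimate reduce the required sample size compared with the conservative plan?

Conservative (p = 0.5): n = 1.960² × 0.25 / 0.018² ≈ 2964.20 → 2965.
Using p = 0.24: p(1−p) = 0.1824, so n = 1.960² × 0.1824 / 0.018² ≈ 2162.68 → 2163.
Reduction: 2965 − 2163 = 802.

802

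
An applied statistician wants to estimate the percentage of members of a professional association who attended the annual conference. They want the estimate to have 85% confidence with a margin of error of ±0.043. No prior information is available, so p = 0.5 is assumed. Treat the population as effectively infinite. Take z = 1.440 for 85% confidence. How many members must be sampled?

281

With p = 0.5, p(1−p) = 0.25.
n = z²·p(1−p)/E² = 1.440² × 0.2500 / 0.043² = 2.0736 × 0.2500 / 0.001849 ≈ 280.37.
Rounding up gives n = 281.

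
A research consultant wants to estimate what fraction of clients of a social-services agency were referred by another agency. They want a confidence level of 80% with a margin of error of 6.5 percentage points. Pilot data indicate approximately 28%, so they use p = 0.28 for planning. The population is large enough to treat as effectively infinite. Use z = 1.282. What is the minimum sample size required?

79

With p = 0.28, p(1−p) = 0.2016.
n = z²·p(1−p)/E² = 1.282² × 0.2016 / 0.065² = 1.6435 × 0.2016 / 0.004225 ≈ 78.42.
Rounding up gives n = 79.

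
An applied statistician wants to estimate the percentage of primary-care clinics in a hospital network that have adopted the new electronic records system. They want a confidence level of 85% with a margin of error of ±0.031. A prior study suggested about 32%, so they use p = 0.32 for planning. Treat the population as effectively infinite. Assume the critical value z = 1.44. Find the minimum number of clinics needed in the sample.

With p = 0.32, p(1−p) = 0.2176.
n = z²·p(1−p)/E² = 1.44² × 0.2176 / 0.031² = 2.0736 × 0.2176 / 0.000961 ≈ 469.53.
Rounding up gives n = 470.

470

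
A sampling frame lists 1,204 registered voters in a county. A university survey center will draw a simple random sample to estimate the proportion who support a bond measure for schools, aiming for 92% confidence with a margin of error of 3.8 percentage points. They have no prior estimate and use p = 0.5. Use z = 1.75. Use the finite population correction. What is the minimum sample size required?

369

Unadjusted: n₀ = 1.75² × 0.50 × 0.50 / 0.038² ≈ 530.21, so n₀ = 531.
Finite population correction with N = 1,204: n = n₀ / (1 + (n₀−1)/N) = 531 / (1 + 530/1204) = 531 / 1.4402 ≈ 368.70.
Rounding up, n = 369.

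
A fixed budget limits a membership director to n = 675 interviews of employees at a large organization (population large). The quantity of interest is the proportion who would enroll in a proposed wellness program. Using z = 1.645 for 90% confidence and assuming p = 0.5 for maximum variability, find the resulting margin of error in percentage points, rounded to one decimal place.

SE(p̂) = √[p(1−p)/n] = √[0.2500/675] = 0.01925.
E = z × SE = 1.645 × 0.01925 = 0.03166, or 3.2 percentage points.

3.2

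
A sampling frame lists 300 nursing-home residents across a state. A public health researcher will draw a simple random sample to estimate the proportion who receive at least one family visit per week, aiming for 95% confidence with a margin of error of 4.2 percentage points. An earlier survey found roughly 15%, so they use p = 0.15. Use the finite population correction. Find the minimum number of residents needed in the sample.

For 95% confidence, z = 1.960.
Unadjusted: n₀ = 1.960² × 0.15 × 0.85 / 0.042² ≈ 277.67, so n₀ = 278.
Finite population correction with N = 300: n = n₀ / (1 + (n₀−1)/N) = 278 / (1 + 277/300) = 278 / 1.9233 ≈ 144.54.
Rounding up, n = 145.

145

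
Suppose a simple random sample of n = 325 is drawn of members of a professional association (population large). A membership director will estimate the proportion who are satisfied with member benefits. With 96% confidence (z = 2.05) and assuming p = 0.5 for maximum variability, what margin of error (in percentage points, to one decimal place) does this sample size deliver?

5.7

SE(p̂) = √[p(1−p)/n] = √[0.2500/325] = 0.02774.
E = z × SE = 2.05 × 0.02774 = 0.05686, or 5.7 percentage points.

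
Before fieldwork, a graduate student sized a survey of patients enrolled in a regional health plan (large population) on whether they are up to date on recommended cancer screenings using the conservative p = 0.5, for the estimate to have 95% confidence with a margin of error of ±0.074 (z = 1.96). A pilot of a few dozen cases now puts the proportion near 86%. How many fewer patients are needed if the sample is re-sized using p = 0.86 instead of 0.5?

91

Conservative (p = 0.5): n = 1.96² × 0.25 / 0.074² ≈ 175.38 → 176.
Using p = 0.86: p(1−p) = 0.1204, so n = 1.96² × 0.1204 / 0.074² ≈ 84.46 → 85.
Reduction: 176 − 85 = 91.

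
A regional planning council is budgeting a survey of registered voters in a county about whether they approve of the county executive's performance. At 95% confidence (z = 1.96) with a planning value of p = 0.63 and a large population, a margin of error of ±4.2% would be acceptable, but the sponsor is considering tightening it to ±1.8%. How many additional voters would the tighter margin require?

At ±4.2%: n = 1.96² × 0.2331 / 0.042² ≈ 507.64 → 508.
At ±1.8%: n = 1.96² × 0.2331 / 0.018² ≈ 2763.82 → 2764.
Additional respondents: 2764 − 508 = 2256.

2256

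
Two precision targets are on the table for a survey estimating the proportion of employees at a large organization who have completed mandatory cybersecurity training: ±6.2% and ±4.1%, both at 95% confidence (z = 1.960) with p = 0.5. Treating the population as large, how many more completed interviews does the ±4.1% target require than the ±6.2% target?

322

At ±6.2%: n = 1.960² × 0.2500 / 0.062² ≈ 249.84 → 250.
At ±4.1%: n = 1.960² × 0.2500 / 0.041² ≈ 571.33 → 572.
Additional respondents: 572 − 250 = 322.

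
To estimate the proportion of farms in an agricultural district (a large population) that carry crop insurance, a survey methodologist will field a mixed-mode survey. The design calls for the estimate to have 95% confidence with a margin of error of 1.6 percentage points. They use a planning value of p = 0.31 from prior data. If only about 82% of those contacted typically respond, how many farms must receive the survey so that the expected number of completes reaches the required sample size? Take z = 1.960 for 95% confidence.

Completed interviews needed: n₀ = 1.960² × 0.2139 / 0.016² ≈ 3209.84 → 3210.
At an 82% response rate, contacts needed = 3210 / 0.82 ≈ 3914.63 → 3915.

3915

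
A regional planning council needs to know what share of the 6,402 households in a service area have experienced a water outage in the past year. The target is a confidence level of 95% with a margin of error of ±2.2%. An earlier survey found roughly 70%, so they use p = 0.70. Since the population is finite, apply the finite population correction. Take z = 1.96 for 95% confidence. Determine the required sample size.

1323

Unadjusted: n₀ = 1.96² × 0.70 × 0.30 / 0.022² ≈ 1666.81, so n₀ = 1667.
Finite population correction with N = 6,402: n = n₀ / (1 + (n₀−1)/N) = 1667 / (1 + 1666/6402) = 1667 / 1.2602 ≈ 1322.77.
Rounding up, n = 1323.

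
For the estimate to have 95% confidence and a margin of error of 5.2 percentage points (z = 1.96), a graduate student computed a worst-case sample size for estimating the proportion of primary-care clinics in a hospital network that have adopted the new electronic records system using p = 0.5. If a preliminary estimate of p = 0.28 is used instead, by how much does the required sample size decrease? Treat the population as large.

69

Conservative (p = 0.5): n = 1.96² × 0.25 / 0.052² ≈ 355.18 → 356.
Using p = 0.28: p(1−p) = 0.2016, so n = 1.96² × 0.2016 / 0.052² ≈ 286.42 → 287.
Reduction: 356 − 287 = 69.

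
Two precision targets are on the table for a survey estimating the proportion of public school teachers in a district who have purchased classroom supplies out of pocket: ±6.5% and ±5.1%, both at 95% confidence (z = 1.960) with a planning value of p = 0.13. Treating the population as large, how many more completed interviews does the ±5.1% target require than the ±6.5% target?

65

At ±6.5%: n = 1.960² × 0.1131 / 0.065² ≈ 102.84 → 103.
At ±5.1%: n = 1.960² × 0.1131 / 0.051² ≈ 167.05 → 168.
Additional respondents: 168 − 103 = 65.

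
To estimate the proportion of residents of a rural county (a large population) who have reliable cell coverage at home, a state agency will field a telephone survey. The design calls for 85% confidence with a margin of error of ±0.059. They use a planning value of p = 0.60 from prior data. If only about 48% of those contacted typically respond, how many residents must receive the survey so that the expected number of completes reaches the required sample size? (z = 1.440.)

Completed interviews needed: n₀ = 1.440² × 0.2400 / 0.059² ≈ 142.97 → 143.
At a 48% response rate, contacts needed = 143 / 0.48 ≈ 297.92 → 298.

298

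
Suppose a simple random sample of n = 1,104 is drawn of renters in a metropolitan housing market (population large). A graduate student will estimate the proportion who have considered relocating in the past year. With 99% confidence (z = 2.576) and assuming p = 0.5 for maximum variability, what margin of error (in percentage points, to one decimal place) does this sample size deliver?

SE(p̂) = √[p(1−p)/n] = √[0.2500/1104] = 0.01505.
E = z × SE = 2.576 × 0.01505 = 0.03876, or 3.9 percentage points.

3.9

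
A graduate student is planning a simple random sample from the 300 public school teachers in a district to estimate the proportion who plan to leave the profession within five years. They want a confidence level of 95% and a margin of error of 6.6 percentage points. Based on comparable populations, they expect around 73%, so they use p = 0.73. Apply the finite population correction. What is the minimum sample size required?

111

For 95% confidence, z = 1.960.
Unadjusted: n₀ = 1.960² × 0.73 × 0.27 / 0.066² ≈ 173.82, so n₀ = 174.
Finite population correction with N = 300: n = n₀ / (1 + (n₀−1)/N) = 174 / (1 + 173/300) = 174 / 1.5767 ≈ 110.36.
Rounding up, n = 111.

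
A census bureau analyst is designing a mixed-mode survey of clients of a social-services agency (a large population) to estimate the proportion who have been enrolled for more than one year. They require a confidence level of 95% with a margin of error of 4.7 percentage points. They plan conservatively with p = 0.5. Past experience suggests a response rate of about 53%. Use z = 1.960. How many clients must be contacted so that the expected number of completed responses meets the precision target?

821

Completed interviews needed: n₀ = 1.960² × 0.2500 / 0.047² ≈ 434.77 → 435.
At a 53% response rate, contacts needed = 435 / 0.53 ≈ 820.75 → 821.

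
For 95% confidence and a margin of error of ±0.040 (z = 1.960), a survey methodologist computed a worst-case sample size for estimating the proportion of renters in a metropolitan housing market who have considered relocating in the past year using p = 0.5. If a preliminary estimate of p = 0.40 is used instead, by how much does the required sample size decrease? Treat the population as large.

24

Conservative (p = 0.5): n = 1.960² × 0.25 / 0.040² ≈ 600.25 → 601.
Using p = 0.40: p(1−p) = 0.2400, so n = 1.960² × 0.2400 / 0.040² ≈ 576.24 → 577.
Reduction: 601 − 577 = 24.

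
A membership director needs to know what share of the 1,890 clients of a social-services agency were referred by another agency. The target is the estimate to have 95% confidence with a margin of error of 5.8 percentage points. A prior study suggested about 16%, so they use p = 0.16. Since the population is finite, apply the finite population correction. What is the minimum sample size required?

For 95% confidence, z = 1.960.
Unadjusted: n₀ = 1.960² × 0.16 × 0.84 / 0.058² ≈ 153.48, so n₀ = 154.
Finite population correction with N = 1,890: n = n₀ / (1 + (n₀−1)/N) = 154 / (1 + 153/1890) = 154 / 1.0810 ≈ 142.47.
Rounding up, n = 143.

143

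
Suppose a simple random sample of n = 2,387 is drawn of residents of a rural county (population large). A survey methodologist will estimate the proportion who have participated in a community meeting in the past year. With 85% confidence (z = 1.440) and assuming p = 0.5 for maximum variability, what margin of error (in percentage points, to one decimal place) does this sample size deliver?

SE(p̂) = √[p(1−p)/n] = √[0.2500/2387] = 0.01023.
E = z × SE = 1.440 × 0.01023 = 0.01474, or 1.5 percentage points.

1.5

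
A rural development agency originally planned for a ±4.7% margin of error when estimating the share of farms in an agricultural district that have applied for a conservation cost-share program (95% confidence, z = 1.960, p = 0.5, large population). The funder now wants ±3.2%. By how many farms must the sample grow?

503

At ±4.7%: n = 1.960² × 0.2500 / 0.047² ≈ 434.77 → 435.
At ±3.2%: n = 1.960² × 0.2500 / 0.032² ≈ 937.89 → 938.
Additional respondents: 938 − 435 = 503.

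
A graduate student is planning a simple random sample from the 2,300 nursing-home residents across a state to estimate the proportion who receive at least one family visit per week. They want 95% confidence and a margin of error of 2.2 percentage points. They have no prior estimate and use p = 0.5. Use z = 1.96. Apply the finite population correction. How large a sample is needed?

Unadjusted: n₀ = 1.96² × 0.50 × 0.50 / 0.022² ≈ 1984.30, so n₀ = 1985.
Finite population correction with N = 2,300: n = n₀ / (1 + (n₀−1)/N) = 1985 / (1 + 1984/2300) = 1985 / 1.8626 ≈ 1065.71.
Rounding up, n = 1066.

1066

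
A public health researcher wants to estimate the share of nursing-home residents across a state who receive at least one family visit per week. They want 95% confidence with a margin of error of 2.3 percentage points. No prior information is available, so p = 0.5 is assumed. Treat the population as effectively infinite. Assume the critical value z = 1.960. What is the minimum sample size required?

1816

With p = 0.5, p(1−p) = 0.25.
n = z²·p(1−p)/E² = 1.960² × 0.2500 / 0.023² = 3.8416 × 0.2500 / 0.000529 ≈ 1815.50.
Rounding up gives n = 1816.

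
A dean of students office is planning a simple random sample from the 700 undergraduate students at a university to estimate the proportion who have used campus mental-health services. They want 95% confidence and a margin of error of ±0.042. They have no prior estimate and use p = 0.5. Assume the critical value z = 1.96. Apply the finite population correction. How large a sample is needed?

307

Unadjusted: n₀ = 1.96² × 0.50 × 0.50 / 0.042² ≈ 544.44, so n₀ = 545.
Finite population correction with N = 700: n = n₀ / (1 + (n₀−1)/N) = 545 / (1 + 544/700) = 545 / 1.7771 ≈ 306.67.
Rounding up, n = 307.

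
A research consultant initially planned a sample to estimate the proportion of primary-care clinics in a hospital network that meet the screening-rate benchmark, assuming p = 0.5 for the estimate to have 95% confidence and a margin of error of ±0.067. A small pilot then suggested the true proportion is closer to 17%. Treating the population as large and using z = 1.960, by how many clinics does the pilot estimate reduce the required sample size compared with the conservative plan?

93

Conservative (p = 0.5): n = 1.960² × 0.25 / 0.067² ≈ 213.95 → 214.
Using p = 0.17: p(1−p) = 0.1411, so n = 1.960² × 0.1411 / 0.067² ≈ 120.75 → 121.
Reduction: 214 − 121 = 93.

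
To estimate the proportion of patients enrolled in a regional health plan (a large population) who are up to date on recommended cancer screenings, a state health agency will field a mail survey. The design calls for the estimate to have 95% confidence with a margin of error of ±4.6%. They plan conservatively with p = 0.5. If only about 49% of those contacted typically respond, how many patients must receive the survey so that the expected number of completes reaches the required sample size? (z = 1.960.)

927

Completed interviews needed: n₀ = 1.960² × 0.2500 / 0.046² ≈ 453.88 → 454.
At a 49% response rate, contacts needed = 454 / 0.49 ≈ 926.53 → 927.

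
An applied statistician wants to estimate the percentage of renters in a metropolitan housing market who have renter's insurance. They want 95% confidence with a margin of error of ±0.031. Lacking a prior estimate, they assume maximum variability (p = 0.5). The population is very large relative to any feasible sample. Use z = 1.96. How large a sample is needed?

With p = 0.5, p(1−p) = 0.25.
n = z²·p(1−p)/E² = 1.96² × 0.2500 / 0.031² = 3.8416 × 0.2500 / 0.000961 ≈ 999.38.
Rounding up gives n = 1000.

1000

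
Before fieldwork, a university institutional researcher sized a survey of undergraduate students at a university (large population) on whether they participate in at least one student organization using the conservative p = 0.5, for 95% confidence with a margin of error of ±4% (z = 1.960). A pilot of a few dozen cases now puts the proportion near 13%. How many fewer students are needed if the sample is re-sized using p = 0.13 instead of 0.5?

Conservative (p = 0.5): n = 1.960² × 0.25 / 0.040² ≈ 600.25 → 601.
Using p = 0.13: p(1−p) = 0.1131, so n = 1.960² × 0.1131 / 0.040² ≈ 271.55 → 272.
Reduction: 601 − 272 = 329.

329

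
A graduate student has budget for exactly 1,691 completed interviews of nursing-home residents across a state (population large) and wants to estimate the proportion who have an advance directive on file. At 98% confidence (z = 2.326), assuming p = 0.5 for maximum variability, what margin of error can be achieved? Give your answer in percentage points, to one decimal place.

SE(p̂) = √[p(1−p)/n] = √[0.2500/1691] = 0.01216.
E = z × SE = 2.326 × 0.01216 = 0.02828, or 2.8 percentage points.

2.8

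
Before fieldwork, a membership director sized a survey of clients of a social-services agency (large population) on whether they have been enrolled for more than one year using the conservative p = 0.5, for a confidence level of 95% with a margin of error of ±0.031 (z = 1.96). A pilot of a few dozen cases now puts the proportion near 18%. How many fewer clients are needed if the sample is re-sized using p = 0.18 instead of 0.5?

Conservative (p = 0.5): n = 1.96² × 0.25 / 0.031² ≈ 999.38 → 1000.
Using p = 0.18: p(1−p) = 0.1476, so n = 1.96² × 0.1476 / 0.031² ≈ 590.03 → 591.
Reduction: 1000 − 591 = 409.

409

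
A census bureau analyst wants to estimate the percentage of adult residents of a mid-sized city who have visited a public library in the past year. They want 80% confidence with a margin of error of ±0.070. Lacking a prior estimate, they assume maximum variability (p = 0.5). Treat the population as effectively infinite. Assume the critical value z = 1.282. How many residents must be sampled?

With p = 0.5, p(1−p) = 0.25.
n = z²·p(1−p)/E² = 1.282² × 0.2500 / 0.070² = 1.6435 × 0.2500 / 0.004900 ≈ 83.85.
Rounding up gives n = 84.

84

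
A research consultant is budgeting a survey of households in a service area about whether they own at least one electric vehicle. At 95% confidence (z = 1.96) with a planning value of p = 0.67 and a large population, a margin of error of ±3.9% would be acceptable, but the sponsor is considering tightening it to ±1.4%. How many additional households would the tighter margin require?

At ±3.9%: n = 1.96² × 0.2211 / 0.039² ≈ 558.43 → 559.
At ±1.4%: n = 1.96² × 0.2211 / 0.014² ≈ 4333.56 → 4334.
Additional respondents: 4334 − 559 = 3775.

3775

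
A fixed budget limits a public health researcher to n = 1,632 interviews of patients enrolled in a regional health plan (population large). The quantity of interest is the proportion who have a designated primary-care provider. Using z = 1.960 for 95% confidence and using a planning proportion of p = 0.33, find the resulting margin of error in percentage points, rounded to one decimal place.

SE(p̂) = √[p(1−p)/n] = √[0.2211/1632] = 0.01164.
E = z × SE = 1.960 × 0.01164 = 0.02281, or 2.3 percentage points.

2.3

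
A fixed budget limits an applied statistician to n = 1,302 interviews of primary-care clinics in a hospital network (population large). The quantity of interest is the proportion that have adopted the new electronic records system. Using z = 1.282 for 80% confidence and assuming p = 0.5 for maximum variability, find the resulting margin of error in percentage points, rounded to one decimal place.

1.8

SE(p̂) = √[p(1−p)/n] = √[0.2500/1302] = 0.01386.
E = z × SE = 1.282 × 0.01386 = 0.01776, or 1.8 percentage points.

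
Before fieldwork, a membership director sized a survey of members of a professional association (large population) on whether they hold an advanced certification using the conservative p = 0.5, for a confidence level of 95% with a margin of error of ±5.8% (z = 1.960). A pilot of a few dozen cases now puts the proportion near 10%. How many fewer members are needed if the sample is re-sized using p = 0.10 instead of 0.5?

183

Conservative (p = 0.5): n = 1.960² × 0.25 / 0.058² ≈ 285.49 → 286.
Using p = 0.10: p(1−p) = 0.0900, so n = 1.960² × 0.0900 / 0.058² ≈ 102.78 → 103.
Reduction: 286 − 103 = 183.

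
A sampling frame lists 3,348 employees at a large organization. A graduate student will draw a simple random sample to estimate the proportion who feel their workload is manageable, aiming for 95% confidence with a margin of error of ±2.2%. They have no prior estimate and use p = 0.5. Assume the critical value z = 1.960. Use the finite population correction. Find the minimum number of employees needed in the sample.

Unadjusted: n₀ = 1.960² × 0.50 × 0.50 / 0.022² ≈ 1984.30, so n₀ = 1985.
Finite population correction with N = 3,348: n = n₀ / (1 + (n₀−1)/N) = 1985 / (1 + 1984/3348) = 1985 / 1.5926 ≈ 1246.40.
Rounding up, n = 1247.

1247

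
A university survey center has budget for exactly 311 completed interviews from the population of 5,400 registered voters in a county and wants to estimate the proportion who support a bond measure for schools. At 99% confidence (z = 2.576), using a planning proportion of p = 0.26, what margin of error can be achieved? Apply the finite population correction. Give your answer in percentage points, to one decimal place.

6.2

Finite-population factor: (N−n)/(N−1) = (5400−311)/(5400−1) = 0.9426.
SE(p̂) = √[p(1−p)/n · (N−n)/(N−1)] = √[0.1924/311 × 0.9426] = 0.02415.
E = z × SE = 2.576 × 0.02415 = 0.06221 ≈ 6.2 percentage points.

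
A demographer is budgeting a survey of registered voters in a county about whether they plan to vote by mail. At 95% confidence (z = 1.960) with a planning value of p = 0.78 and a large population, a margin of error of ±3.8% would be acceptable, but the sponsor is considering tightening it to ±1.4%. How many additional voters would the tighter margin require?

At ±3.8%: n = 1.960² × 0.1716 / 0.038² ≈ 456.52 → 457.
At ±1.4%: n = 1.960² × 0.1716 / 0.014² ≈ 3363.36 → 3364.
Additional respondents: 3364 − 457 = 2907.

2907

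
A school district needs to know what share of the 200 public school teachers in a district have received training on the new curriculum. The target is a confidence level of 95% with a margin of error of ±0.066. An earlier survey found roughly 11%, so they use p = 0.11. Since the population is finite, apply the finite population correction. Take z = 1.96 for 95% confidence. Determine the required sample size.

Unadjusted: n₀ = 1.96² × 0.11 × 0.89 / 0.066² ≈ 86.34, so n₀ = 87.
Finite population correction with N = 200: n = n₀ / (1 + (n₀−1)/N) = 87 / (1 + 86/200) = 87 / 1.4300 ≈ 60.84.
Rounding up, n = 61.

61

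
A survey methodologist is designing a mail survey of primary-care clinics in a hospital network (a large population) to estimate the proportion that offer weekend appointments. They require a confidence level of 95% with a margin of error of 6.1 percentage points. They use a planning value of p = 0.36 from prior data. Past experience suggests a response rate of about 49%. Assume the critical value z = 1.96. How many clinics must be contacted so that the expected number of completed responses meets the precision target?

486

Completed interviews needed: n₀ = 1.96² × 0.2304 / 0.061² ≈ 237.87 → 238.
At a 49% response rate, contacts needed = 238 / 0.49 ≈ 485.71 → 486.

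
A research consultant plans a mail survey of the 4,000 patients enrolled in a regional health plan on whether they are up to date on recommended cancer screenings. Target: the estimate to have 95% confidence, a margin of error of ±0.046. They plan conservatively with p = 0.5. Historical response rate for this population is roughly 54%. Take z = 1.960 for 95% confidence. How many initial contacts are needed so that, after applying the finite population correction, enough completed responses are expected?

756

Completed interviews needed (unadjusted): n₀ = 1.960² × 0.2500 / 0.046² ≈ 453.88 → 454.
FPC for N = 4,000: n = 454 / (1 + 453/4000) = 454 / 1.1133 ≈ 407.81 → 408.
At a 54% response rate, contacts needed = 408 / 0.54 ≈ 755.56 → 756.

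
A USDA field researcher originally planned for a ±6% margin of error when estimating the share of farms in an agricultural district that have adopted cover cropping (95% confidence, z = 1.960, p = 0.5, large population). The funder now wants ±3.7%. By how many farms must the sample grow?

At ±6%: n = 1.960² × 0.2500 / 0.060² ≈ 266.78 → 267.
At ±3.7%: n = 1.960² × 0.2500 / 0.037² ≈ 701.53 → 702.
Additional respondents: 702 − 267 = 435.

435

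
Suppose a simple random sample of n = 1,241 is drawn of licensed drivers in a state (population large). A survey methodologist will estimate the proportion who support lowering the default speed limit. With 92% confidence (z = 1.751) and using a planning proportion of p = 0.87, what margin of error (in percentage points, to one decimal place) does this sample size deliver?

1.7

SE(p̂) = √[p(1−p)/n] = √[0.1131/1241] = 0.00955.
E = z × SE = 1.751 × 0.00955 = 0.01672, or 1.7 percentage points.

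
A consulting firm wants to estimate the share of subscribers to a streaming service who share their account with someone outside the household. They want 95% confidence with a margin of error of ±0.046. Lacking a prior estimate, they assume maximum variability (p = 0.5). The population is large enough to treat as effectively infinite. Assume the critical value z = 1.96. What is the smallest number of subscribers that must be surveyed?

454

With p = 0.5, p(1−p) = 0.25.
n = z²·p(1−p)/E² = 1.96² × 0.2500 / 0.046² = 3.8416 × 0.2500 / 0.002116 ≈ 453.88.
Rounding up gives n = 454.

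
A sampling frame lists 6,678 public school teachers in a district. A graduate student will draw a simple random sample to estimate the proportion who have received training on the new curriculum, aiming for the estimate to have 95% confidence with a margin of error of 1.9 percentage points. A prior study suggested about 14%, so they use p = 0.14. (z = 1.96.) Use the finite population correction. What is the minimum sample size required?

1076

Unadjusted: n₀ = 1.96² × 0.14 × 0.86 / 0.019² ≈ 1281.24, so n₀ = 1282.
Finite population correction with N = 6,678: n = n₀ / (1 + (n₀−1)/N) = 1282 / (1 + 1281/6678) = 1282 / 1.1918 ≈ 1075.66.
Rounding up, n = 1076.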